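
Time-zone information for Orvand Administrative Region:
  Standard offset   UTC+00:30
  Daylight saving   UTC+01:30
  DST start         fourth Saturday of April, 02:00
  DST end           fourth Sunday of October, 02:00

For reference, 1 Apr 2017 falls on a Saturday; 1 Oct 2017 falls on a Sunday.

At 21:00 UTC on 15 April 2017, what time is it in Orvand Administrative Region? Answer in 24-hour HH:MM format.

21:30

1 April 2017 is a Saturday, so the first Saturday is April 1 and the fourth is April 22.
1 October 2017 is a Sunday, so the first Sunday is October 1 and the fourth is October 22.
At the standard offset (UTC+00:30), 21:00 UTC + 0h30m = 21:30 Orvand Administrative Region standard time.
The standard-time date in Orvand Administrative Region, 15 April 2017, is outside the daylight-saving period (22 April – 22 October), so Orvand Administrative Region is on standard time, UTC+00:30.
21:00 UTC + 0h30m = 21:30 local.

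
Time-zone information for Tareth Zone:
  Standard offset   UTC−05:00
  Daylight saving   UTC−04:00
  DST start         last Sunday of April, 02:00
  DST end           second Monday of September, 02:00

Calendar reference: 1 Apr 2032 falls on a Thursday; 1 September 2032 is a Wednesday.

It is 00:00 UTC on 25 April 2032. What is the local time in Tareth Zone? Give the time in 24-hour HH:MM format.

19:00

1 April 2032 is a Thursday, so Sundays fall on 4, 11, 18, 25; the last is April 25.
1 September 2032 is a Wednesday, so the first Monday is September 6 and the second is September 13.
At the standard offset (UTC−05:00), 00:00 UTC − 5h = 19:00 Tareth Zone standard time (rolling into the previous day, 24 April 2032).
The standard-time date in Tareth Zone, 24 April 2032, is outside the daylight-saving period (25 April – 13 September), so Tareth Zone is on standard time, UTC−05:00.
00:00 UTC − 5h = 19:00 local (rolling into the previous day, 24 April 2032).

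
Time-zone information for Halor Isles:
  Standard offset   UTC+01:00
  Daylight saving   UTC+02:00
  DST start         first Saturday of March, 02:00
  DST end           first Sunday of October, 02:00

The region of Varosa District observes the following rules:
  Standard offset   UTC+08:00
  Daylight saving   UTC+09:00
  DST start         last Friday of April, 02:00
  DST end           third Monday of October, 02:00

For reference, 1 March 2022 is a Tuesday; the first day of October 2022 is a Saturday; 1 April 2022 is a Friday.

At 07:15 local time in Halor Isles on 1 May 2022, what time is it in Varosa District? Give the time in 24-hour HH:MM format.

1 March 2022 is a Tuesday, so the first Saturday is March 5.
1 October 2022 is a Saturday, so the first Sunday is October 2.
1 May 2022 lies within the daylight-saving period (5 March – 2 October), so Halor Isles is on daylight time, UTC+02:00.
07:15 Halor Isles − 2h = 05:15 UTC.
1 April 2022 is a Friday, so Fridays fall on 1, 8, 15, 22, 29; the last is April 29.
1 October 2022 is a Saturday, so the first Monday is October 3 and the third is October 17.
At the standard offset (UTC+08:00), 05:15 UTC + 8h = 13:15 Varosa District standard time.
The standard-time date in Varosa District, 1 May 2022, falls between 29 April and 17 October, so daylight saving is in effect and Varosa District is at UTC+09:00.
05:15 UTC + 9h = 14:15 Varosa District.

14:15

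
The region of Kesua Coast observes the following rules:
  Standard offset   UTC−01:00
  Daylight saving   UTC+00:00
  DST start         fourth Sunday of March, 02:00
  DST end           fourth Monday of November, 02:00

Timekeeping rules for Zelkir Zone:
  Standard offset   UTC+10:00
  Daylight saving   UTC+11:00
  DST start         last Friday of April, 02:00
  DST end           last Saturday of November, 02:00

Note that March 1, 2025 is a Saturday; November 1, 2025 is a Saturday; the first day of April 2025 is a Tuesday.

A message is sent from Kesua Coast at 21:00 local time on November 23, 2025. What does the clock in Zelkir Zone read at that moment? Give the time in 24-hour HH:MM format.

08:00

1 March 2025 is a Saturday, so the first Sunday is March 2 and the fourth is March 23.
1 November 2025 is a Saturday, so the first Monday is November 3 and the fourth is November 24.
November 23, 2025 lies within the daylight-saving period (23 March – 24 November), so Kesua Coast is on daylight time, UTC+00:00.
21:00 Kesua Coast − 0h = 21:00 UTC.
1 April 2025 is a Tuesday, so Fridays fall on 4, 11, 18, 25; the last is April 25.
1 November 2025 is a Saturday, so Saturdays fall on 1, 8, 15, 22, 29; the last is November 29.
At the standard offset (UTC+10:00), 21:00 UTC + 10h = 07:00 Zelkir Zone standard time (rolling into the next day, 24 November 2025).
Daylight saving runs 25 April – 29 November; the standard-time date in Zelkir Zone, November 24, 2025, is inside that window, so Zelkir Zone is at UTC+11:00.
21:00 UTC + 11h = 08:00 Zelkir Zone (rolling into the next day, 24 November 2025).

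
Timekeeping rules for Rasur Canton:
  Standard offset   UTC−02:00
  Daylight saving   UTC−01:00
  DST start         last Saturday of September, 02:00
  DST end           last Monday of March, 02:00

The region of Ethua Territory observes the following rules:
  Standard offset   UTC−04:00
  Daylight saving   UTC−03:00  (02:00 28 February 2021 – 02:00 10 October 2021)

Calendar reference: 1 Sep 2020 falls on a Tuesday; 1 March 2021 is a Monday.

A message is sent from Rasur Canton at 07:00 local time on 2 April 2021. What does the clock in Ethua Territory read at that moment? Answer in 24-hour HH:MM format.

1 September 2020 is a Tuesday, so Saturdays fall on 5, 12, 19, 26; the last is September 26.
1 March 2021 is a Monday, so Mondays fall on 1, 8, 15, 22, 29; the last is March 29.
2 April 2021 is outside the daylight-saving period (26 September 2020 – 29 March 2021), so Rasur Canton is on standard time, UTC−02:00.
07:00 Rasur Canton + 2h = 09:00 UTC.
At the standard offset (UTC−04:00), 09:00 UTC − 4h = 05:00 Ethua Territory standard time.
Daylight saving runs 28 February – 10 October; the standard-time date in Ethua Territory, 2 April 2021, is inside that window, so Ethua Territory is at UTC−03:00.
09:00 UTC − 3h = 06:00 Ethua Territory.

06:00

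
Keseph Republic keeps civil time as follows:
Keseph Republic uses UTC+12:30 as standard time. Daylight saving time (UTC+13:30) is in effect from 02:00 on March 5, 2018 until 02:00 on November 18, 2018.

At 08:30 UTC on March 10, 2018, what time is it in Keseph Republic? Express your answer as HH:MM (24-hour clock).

22:00

At the standard offset (UTC+12:30), 08:30 UTC + 12h30m = 21:00 Keseph Republic standard time.
The standard-time date in Keseph Republic, March 10, 2018, falls between 5 March and 18 November, so daylight saving is in effect and Keseph Republic is at UTC+13:30.
08:30 UTC + 13h30m = 22:00 local.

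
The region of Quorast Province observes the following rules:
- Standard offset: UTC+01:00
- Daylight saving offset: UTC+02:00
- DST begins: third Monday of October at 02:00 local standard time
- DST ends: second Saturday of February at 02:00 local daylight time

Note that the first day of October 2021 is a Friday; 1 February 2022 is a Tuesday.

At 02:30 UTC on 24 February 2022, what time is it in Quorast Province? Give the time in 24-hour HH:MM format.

03:30

1 October 2021 is a Friday, so the first Monday is October 4 and the third is October 18.
1 February 2022 is a Tuesday, so the first Saturday is February 5 and the second is February 12.
At the standard offset (UTC+01:00), 02:30 UTC + 1h = 03:30 Quorast Province standard time.
The standard-time date in Quorast Province, 24 February 2022, is outside the daylight-saving period (18 October 2021 – 12 February 2022), so Quorast Province is on standard time, UTC+01:00.
02:30 UTC + 1h = 03:30 local.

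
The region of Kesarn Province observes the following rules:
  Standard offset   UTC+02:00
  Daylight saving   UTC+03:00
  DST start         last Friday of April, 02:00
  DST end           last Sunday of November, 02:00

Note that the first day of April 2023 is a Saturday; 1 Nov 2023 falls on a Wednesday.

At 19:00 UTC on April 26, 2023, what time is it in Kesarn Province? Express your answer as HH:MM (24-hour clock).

1 April 2023 is a Saturday, so Fridays fall on 7, 14, 21, 28; the last is April 28.
1 November 2023 is a Wednesday, so Sundays fall on 5, 12, 19, 26; the last is November 26.
At the standard offset (UTC+02:00), 19:00 UTC + 2h = 21:00 Kesarn Province standard time.
The standard-time date in Kesarn Province, April 26, 2023, does not fall between 28 April and 26 November, so daylight saving is not in effect and Kesarn Province is at UTC+02:00.
19:00 UTC + 2h = 21:00 local.

21:00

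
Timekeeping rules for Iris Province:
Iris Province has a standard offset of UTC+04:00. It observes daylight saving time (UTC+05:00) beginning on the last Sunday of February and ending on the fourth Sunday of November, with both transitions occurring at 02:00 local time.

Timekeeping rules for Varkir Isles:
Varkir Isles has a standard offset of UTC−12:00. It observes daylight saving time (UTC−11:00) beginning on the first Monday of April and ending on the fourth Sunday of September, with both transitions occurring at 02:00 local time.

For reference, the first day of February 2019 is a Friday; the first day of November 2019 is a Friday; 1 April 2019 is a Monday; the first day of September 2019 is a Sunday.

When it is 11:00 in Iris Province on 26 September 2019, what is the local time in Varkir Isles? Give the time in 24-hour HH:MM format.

1 February 2019 is a Friday, so Sundays fall on 3, 10, 17, 24; the last is February 24.
1 November 2019 is a Friday, so the first Sunday is November 3 and the fourth is November 24.
26 September 2019 lies within the daylight-saving period (24 February – 24 November), so Iris Province is on daylight time, UTC+05:00.
11:00 Iris Province − 5h = 06:00 UTC.
1 April 2019 is a Monday, so the first Monday is April 1.
1 September 2019 is a Sunday, so the first Sunday is September 1 and the fourth is September 22.
At the standard offset (UTC−12:00), 06:00 UTC − 12h = 18:00 Varkir Isles standard time (rolling into the previous day, 25 September 2019).
The standard-time date in Varkir Isles, 25 September 2019, is outside the daylight-saving period (1 April – 22 September), so Varkir Isles is on standard time, UTC−12:00.
06:00 UTC − 12h = 18:00 Varkir Isles (rolling into the previous day, 25 September 2019).

18:00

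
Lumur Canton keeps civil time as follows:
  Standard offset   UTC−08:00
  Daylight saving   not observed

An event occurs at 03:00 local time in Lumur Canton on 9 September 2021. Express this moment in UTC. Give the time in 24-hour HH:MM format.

Lumur Canton has no daylight saving, so its offset is UTC−08:00 year-round.
03:00 local + 8h = 11:00 UTC.

11:00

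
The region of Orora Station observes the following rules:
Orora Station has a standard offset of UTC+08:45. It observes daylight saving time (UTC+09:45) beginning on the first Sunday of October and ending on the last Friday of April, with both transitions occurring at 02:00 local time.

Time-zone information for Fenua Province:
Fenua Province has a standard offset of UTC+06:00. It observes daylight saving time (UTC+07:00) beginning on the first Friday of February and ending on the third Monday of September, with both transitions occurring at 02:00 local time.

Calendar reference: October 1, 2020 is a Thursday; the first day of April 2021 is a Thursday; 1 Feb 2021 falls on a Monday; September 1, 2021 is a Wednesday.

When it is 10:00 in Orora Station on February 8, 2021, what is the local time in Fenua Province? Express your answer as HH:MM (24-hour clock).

07:15

1 October 2020 is a Thursday, so the first Sunday is October 4.
1 April 2021 is a Thursday, so Fridays fall on 2, 9, 16, 23, 30; the last is April 30.
February 8, 2021 falls between 4 October 2020 and 30 April 2021, so daylight saving is in effect and Orora Station is at UTC+09:45.
10:00 Orora Station − 9h45m = 00:15 UTC.
1 February 2021 is a Monday, so the first Friday is February 5.
1 September 2021 is a Wednesday, so the first Monday is September 6 and the third is September 20.
At the standard offset (UTC+06:00), 00:15 UTC + 6h = 06:15 Fenua Province standard time.
Daylight saving runs 5 February – 20 September; the standard-time date in Fenua Province, February 8, 2021, is inside that window, so Fenua Province is at UTC+07:00.
00:15 UTC + 7h = 07:15 Fenua Province.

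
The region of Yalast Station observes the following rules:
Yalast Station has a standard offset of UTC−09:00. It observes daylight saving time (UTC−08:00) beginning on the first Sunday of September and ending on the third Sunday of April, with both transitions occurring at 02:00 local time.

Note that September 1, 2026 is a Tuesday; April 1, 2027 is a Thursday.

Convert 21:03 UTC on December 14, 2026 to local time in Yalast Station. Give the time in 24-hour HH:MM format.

1 September 2026 is a Tuesday, so the first Sunday is September 6.
1 April 2027 is a Thursday, so the first Sunday is April 4 and the third is April 18.
At the standard offset (UTC−09:00), 21:03 UTC − 9h = 12:03 Yalast Station standard time.
The standard-time date in Yalast Station, December 14, 2026, falls between 6 September 2026 and 18 April 2027, so daylight saving is in effect and Yalast Station is at UTC−08:00.
21:03 UTC − 8h = 13:03 local.

13:03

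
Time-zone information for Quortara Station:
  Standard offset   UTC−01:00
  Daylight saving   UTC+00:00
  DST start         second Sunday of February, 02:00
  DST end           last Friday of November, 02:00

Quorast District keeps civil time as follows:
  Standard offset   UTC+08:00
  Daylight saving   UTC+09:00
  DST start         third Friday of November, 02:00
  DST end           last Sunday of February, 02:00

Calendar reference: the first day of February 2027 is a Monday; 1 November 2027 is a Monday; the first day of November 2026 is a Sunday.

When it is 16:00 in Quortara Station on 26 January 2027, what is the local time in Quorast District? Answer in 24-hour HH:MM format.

1 February 2027 is a Monday, so the first Sunday is February 7 and the second is February 14.
1 November 2027 is a Monday, so Fridays fall on 5, 12, 19, 26; the last is November 26.
26 January 2027 is outside the daylight-saving period (14 February – 26 November), so Quortara Station is on standard time, UTC−01:00.
16:00 Quortara Station + 1h = 17:00 UTC.
1 November 2026 is a Sunday, so the first Friday is November 6 and the third is November 20.
1 February 2027 is a Monday, so Sundays fall on 7, 14, 21, 28; the last is February 28.
At the standard offset (UTC+08:00), 17:00 UTC + 8h = 01:00 Quorast District standard time (rolling into the next day, 27 January 2027).
Daylight saving runs 20 November 2026 – 28 February 2027; the standard-time date in Quorast District, 27 January 2027, is inside that window, so Quorast District is at UTC+09:00.
17:00 UTC + 9h = 02:00 Quorast District (rolling into the next day, 27 January 2027).

02:00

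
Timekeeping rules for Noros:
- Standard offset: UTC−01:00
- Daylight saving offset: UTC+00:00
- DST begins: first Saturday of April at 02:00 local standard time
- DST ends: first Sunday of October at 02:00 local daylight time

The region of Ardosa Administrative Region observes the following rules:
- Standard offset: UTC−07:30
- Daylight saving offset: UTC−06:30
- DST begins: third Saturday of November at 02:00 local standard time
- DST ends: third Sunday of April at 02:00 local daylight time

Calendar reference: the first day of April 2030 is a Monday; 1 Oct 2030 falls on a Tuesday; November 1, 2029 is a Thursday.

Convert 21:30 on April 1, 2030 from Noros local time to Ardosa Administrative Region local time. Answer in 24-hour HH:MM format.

16:00

1 April 2030 is a Monday, so the first Saturday is April 6.
1 October 2030 is a Tuesday, so the first Sunday is October 6.
April 1, 2030 does not fall between 6 April and 6 October, so daylight saving is not in effect and Noros is at UTC−01:00.
21:30 Noros + 1h = 22:30 UTC.
1 November 2029 is a Thursday, so the first Saturday is November 3 and the third is November 17.
1 April 2030 is a Monday, so the first Sunday is April 7 and the third is April 21.
At the standard offset (UTC−07:30), 22:30 UTC − 7h30m = 15:00 Ardosa Administrative Region standard time.
The standard-time date in Ardosa Administrative Region, April 1, 2030, lies within the daylight-saving period (17 November 2029 – 21 April 2030), so Ardosa Administrative Region is on daylight time, UTC−06:30.
22:30 UTC − 6h30m = 16:00 Ardosa Administrative Region.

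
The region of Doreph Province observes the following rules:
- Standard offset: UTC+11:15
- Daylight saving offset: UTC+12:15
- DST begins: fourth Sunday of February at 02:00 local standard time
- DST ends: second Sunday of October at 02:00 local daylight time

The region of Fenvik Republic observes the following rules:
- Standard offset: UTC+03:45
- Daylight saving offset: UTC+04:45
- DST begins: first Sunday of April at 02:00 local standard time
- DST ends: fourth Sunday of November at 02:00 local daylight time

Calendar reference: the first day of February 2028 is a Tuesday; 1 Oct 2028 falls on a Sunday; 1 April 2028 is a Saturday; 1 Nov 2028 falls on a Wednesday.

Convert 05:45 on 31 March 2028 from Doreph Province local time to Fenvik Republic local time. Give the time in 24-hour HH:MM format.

1 February 2028 is a Tuesday, so the first Sunday is February 6 and the fourth is February 27.
1 October 2028 is a Sunday, so the first Sunday is October 1 and the second is October 8.
31 March 2028 lies within the daylight-saving period (27 February – 8 October), so Doreph Province is on daylight time, UTC+12:15.
05:45 Doreph Province − 12h15m = 17:30 UTC (rolling into the previous day, 30 March 2028).
1 April 2028 is a Saturday, so the first Sunday is April 2.
1 November 2028 is a Wednesday, so the first Sunday is November 5 and the fourth is November 26.
At the standard offset (UTC+03:45), 17:30 UTC + 3h45m = 21:15 Fenvik Republic standard time.
The standard-time date in Fenvik Republic, 30 March 2028, does not fall between 2 April and 26 November, so daylight saving is not in effect and Fenvik Republic is at UTC+03:45.
17:30 UTC + 3h45m = 21:15 Fenvik Republic.

21:15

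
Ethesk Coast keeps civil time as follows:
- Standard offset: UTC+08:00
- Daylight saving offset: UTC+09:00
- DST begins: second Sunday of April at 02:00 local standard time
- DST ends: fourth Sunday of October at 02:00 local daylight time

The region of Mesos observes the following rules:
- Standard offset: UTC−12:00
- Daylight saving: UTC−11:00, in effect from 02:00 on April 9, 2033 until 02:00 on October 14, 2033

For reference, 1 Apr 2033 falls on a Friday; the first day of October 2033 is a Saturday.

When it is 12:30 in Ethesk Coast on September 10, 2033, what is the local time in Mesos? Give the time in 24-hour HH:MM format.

1 April 2033 is a Friday, so the first Sunday is April 3 and the second is April 10.
1 October 2033 is a Saturday, so the first Sunday is October 2 and the fourth is October 23.
September 10, 2033 falls between 10 April and 23 October, so daylight saving is in effect and Ethesk Coast is at UTC+09:00.
12:30 Ethesk Coast − 9h = 03:30 UTC.
At the standard offset (UTC−12:00), 03:30 UTC − 12h = 15:30 Mesos standard time (rolling into the previous day, 9 September 2033).
The standard-time date in Mesos, September 9, 2033, lies within the daylight-saving period (9 April – 14 October), so Mesos is on daylight time, UTC−11:00.
03:30 UTC − 11h = 16:30 Mesos (rolling into the previous day, 9 September 2033).

16:30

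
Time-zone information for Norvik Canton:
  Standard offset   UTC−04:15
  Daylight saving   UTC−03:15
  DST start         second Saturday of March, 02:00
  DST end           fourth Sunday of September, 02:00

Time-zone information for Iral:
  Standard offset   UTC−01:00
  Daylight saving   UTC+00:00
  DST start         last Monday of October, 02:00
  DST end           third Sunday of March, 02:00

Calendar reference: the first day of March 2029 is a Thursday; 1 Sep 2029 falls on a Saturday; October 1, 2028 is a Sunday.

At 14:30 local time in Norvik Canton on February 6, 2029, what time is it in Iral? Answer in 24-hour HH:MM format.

18:45

1 March 2029 is a Thursday, so the first Saturday is March 3 and the second is March 10.
1 September 2029 is a Saturday, so the first Sunday is September 2 and the fourth is September 23.
February 6, 2029 is outside the daylight-saving period (10 March – 23 September), so Norvik Canton is on standard time, UTC−04:15.
14:30 Norvik Canton + 4h15m = 18:45 UTC.
1 October 2028 is a Sunday, so Mondays fall on 2, 9, 16, 23, 30; the last is October 30.
1 March 2029 is a Thursday, so the first Sunday is March 4 and the third is March 18.
At the standard offset (UTC−01:00), 18:45 UTC − 1h = 17:45 Iral standard time.
The standard-time date in Iral, February 6, 2029, lies within the daylight-saving period (30 October 2028 – 18 March 2029), so Iral is on daylight time, UTC+00:00.
18:45 UTC + 0h = 18:45 Iral.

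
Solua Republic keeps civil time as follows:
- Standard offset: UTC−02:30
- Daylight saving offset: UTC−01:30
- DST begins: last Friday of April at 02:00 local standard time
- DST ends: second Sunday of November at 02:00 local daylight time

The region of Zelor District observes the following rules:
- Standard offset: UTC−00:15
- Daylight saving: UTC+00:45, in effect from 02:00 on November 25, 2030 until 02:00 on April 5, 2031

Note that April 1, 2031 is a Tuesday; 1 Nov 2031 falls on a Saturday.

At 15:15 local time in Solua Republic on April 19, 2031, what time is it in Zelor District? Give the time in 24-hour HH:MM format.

17:30

1 April 2031 is a Tuesday, so Fridays fall on 4, 11, 18, 25; the last is April 25.
1 November 2031 is a Saturday, so the first Sunday is November 2 and the second is November 9.
April 19, 2031 is outside the daylight-saving period (25 April – 9 November), so Solua Republic is on standard time, UTC−02:30.
15:15 Solua Republic + 2h30m = 17:45 UTC.
At the standard offset (UTC−00:15), 17:45 UTC − 0h15m = 17:30 Zelor District standard time.
Daylight saving runs 25 November 2030 – 5 April 2031; the standard-time date in Zelor District, April 19, 2031, is outside that window, so Zelor District is on standard time at UTC−00:15.
17:45 UTC − 0h15m = 17:30 Zelor District.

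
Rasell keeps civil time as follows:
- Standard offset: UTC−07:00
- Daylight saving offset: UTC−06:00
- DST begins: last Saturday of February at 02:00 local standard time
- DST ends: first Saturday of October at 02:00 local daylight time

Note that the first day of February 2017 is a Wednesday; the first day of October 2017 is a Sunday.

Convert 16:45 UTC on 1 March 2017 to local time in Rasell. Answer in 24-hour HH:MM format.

1 February 2017 is a Wednesday, so Saturdays fall on 4, 11, 18, 25; the last is February 25.
1 October 2017 is a Sunday, so the first Saturday is October 7.
At the standard offset (UTC−07:00), 16:45 UTC − 7h = 09:45 Rasell standard time.
The standard-time date in Rasell, 1 March 2017, falls between 25 February and 7 October, so daylight saving is in effect and Rasell is at UTC−06:00.
16:45 UTC − 6h = 10:45 local.

10:45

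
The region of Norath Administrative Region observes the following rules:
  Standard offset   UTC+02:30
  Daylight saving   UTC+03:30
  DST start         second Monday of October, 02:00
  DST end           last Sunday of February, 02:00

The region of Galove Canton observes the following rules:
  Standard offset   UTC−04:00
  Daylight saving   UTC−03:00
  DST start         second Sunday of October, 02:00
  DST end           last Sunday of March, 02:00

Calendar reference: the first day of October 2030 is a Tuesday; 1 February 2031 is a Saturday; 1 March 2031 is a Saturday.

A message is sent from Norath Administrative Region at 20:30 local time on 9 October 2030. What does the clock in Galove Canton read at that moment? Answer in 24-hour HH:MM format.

14:00

1 October 2030 is a Tuesday, so the first Monday is October 7 and the second is October 14.
1 February 2031 is a Saturday, so Sundays fall on 2, 9, 16, 23; the last is February 23.
9 October 2030 does not fall between 14 October 2030 and 23 February 2031, so daylight saving is not in effect and Norath Administrative Region is at UTC+02:30.
20:30 Norath Administrative Region − 2h30m = 18:00 UTC.
1 October 2030 is a Tuesday, so the first Sunday is October 6 and the second is October 13.
1 March 2031 is a Saturday, so Sundays fall on 2, 9, 16, 23, 30; the last is March 30.
At the standard offset (UTC−04:00), 18:00 UTC − 4h = 14:00 Galove Canton standard time.
The standard-time date in Galove Canton, 9 October 2030, is outside the daylight-saving period (13 October 2030 – 30 March 2031), so Galove Canton is on standard time, UTC−04:00.
18:00 UTC − 4h = 14:00 Galove Canton.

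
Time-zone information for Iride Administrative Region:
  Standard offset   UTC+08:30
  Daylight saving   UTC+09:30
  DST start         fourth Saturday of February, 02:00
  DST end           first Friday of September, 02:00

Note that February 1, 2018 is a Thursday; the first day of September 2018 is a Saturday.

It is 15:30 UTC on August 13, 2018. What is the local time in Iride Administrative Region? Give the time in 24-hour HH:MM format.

1 February 2018 is a Thursday, so the first Saturday is February 3 and the fourth is February 24.
1 September 2018 is a Saturday, so the first Friday is September 7.
At the standard offset (UTC+08:30), 15:30 UTC + 8h30m = 00:00 Iride Administrative Region standard time (rolling into the next day, 14 August 2018).
The standard-time date in Iride Administrative Region, August 14, 2018, lies within the daylight-saving period (24 February – 7 September), so Iride Administrative Region is on daylight time, UTC+09:30.
15:30 UTC + 9h30m = 01:00 local (rolling into the next day, 14 August 2018).

01:00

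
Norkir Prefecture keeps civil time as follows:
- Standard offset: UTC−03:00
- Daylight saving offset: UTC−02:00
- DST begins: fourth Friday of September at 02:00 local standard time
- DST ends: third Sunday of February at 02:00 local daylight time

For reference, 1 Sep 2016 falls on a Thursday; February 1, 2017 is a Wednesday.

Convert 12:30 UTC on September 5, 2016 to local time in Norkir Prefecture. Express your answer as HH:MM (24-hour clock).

1 September 2016 is a Thursday, so the first Friday is September 2 and the fourth is September 23.
1 February 2017 is a Wednesday, so the first Sunday is February 5 and the third is February 19.
At the standard offset (UTC−03:00), 12:30 UTC − 3h = 09:30 Norkir Prefecture standard time.
Daylight saving runs 23 September 2016 – 19 February 2017; the standard-time date in Norkir Prefecture, September 5, 2016, is outside that window, so Norkir Prefecture is on standard time at UTC−03:00.
12:30 UTC − 3h = 09:30 local.

09:30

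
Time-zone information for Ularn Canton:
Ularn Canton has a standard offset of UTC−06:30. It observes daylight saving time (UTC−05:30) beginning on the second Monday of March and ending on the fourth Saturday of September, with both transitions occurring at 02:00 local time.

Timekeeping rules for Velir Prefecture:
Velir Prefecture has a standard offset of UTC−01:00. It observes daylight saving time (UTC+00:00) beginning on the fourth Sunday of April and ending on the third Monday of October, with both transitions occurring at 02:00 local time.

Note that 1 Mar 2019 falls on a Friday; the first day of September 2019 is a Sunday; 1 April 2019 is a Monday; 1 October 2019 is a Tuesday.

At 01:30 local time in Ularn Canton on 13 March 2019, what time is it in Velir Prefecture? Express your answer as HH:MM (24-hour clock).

1 March 2019 is a Friday, so the first Monday is March 4 and the second is March 11.
1 September 2019 is a Sunday, so the first Saturday is September 7 and the fourth is September 28.
Daylight saving runs 11 March – 28 September; 13 March 2019 is inside that window, so Ularn Canton is at UTC−05:30.
01:30 Ularn Canton + 5h30m = 07:00 UTC.
1 April 2019 is a Monday, so the first Sunday is April 7 and the fourth is April 28.
1 October 2019 is a Tuesday, so the first Monday is October 7 and the third is October 21.
At the standard offset (UTC−01:00), 07:00 UTC − 1h = 06:00 Velir Prefecture standard time.
Daylight saving runs 28 April – 21 October; the standard-time date in Velir Prefecture, 13 March 2019, is outside that window, so Velir Prefecture is on standard time at UTC−01:00.
07:00 UTC − 1h = 06:00 Velir Prefecture.

06:00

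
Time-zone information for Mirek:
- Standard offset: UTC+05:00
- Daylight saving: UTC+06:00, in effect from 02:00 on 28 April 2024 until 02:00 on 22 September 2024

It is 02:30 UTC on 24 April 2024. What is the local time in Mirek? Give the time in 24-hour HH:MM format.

At the standard offset (UTC+05:00), 02:30 UTC + 5h = 07:30 Mirek standard time.
The standard-time date in Mirek, 24 April 2024, does not fall between 28 April and 22 September, so daylight saving is not in effect and Mirek is at UTC+05:00.
02:30 UTC + 5h = 07:30 local.

07:30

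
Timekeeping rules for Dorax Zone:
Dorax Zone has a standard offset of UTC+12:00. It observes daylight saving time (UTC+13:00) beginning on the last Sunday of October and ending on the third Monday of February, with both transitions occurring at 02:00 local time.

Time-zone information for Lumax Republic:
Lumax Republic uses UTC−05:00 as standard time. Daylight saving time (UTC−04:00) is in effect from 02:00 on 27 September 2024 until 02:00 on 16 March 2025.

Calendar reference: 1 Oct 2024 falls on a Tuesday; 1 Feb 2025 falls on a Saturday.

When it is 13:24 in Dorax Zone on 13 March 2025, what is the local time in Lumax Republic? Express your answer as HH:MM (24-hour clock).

1 October 2024 is a Tuesday, so Sundays fall on 6, 13, 20, 27; the last is October 27.
1 February 2025 is a Saturday, so the first Monday is February 3 and the third is February 17.
Daylight saving runs 27 October 2024 – 17 February 2025; 13 March 2025 is outside that window, so Dorax Zone is on standard time at UTC+12:00.
13:24 Dorax Zone − 12h = 01:24 UTC.
At the standard offset (UTC−05:00), 01:24 UTC − 5h = 20:24 Lumax Republic standard time (rolling into the previous day, 12 March 2025).
Daylight saving runs 27 September 2024 – 16 March 2025; the standard-time date in Lumax Republic, 12 March 2025, is inside that window, so Lumax Republic is at UTC−04:00.
01:24 UTC − 4h = 21:24 Lumax Republic (rolling into the previous day, 12 March 2025).

21:24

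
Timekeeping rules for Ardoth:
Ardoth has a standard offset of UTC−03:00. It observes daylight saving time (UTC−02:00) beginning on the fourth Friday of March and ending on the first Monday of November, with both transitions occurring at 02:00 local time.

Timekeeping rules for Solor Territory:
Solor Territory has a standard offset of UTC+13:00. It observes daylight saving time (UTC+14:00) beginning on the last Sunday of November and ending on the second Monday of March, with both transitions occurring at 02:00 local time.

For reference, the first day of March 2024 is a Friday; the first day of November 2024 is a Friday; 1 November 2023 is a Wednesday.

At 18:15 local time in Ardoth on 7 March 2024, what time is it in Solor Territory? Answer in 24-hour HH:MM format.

1 March 2024 is a Friday, so the first Friday is March 1 and the fourth is March 22.
1 November 2024 is a Friday, so the first Monday is November 4.
7 March 2024 is outside the daylight-saving period (22 March – 4 November), so Ardoth is on standard time, UTC−03:00.
18:15 Ardoth + 3h = 21:15 UTC.
1 November 2023 is a Wednesday, so Sundays fall on 5, 12, 19, 26; the last is November 26.
1 March 2024 is a Friday, so the first Monday is March 4 and the second is March 11.
At the standard offset (UTC+13:00), 21:15 UTC + 13h = 10:15 Solor Territory standard time (rolling into the next day, 8 March 2024).
Daylight saving runs 26 November 2023 – 11 March 2024; the standard-time date in Solor Territory, 8 March 2024, is inside that window, so Solor Territory is at UTC+14:00.
21:15 UTC + 14h = 11:15 Solor Territory (rolling into the next day, 8 March 2024).

11:15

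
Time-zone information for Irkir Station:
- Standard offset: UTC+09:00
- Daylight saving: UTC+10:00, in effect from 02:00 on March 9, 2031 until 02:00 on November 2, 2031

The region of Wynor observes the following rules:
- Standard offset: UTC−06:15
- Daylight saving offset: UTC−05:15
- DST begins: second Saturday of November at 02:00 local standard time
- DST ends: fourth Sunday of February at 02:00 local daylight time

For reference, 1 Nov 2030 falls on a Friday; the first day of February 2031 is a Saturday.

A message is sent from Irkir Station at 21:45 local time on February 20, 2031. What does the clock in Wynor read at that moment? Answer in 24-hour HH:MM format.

Daylight saving runs 9 March – 2 November; February 20, 2031 is outside that window, so Irkir Station is on standard time at UTC+09:00.
21:45 Irkir Station − 9h = 12:45 UTC.
1 November 2030 is a Friday, so the first Saturday is November 2 and the second is November 9.
1 February 2031 is a Saturday, so the first Sunday is February 2 and the fourth is February 23.
At the standard offset (UTC−06:15), 12:45 UTC − 6h15m = 06:30 Wynor standard time.
The standard-time date in Wynor, February 20, 2031, lies within the daylight-saving period (9 November 2030 – 23 February 2031), so Wynor is on daylight time, UTC−05:15.
12:45 UTC − 5h15m = 07:30 Wynor.

07:30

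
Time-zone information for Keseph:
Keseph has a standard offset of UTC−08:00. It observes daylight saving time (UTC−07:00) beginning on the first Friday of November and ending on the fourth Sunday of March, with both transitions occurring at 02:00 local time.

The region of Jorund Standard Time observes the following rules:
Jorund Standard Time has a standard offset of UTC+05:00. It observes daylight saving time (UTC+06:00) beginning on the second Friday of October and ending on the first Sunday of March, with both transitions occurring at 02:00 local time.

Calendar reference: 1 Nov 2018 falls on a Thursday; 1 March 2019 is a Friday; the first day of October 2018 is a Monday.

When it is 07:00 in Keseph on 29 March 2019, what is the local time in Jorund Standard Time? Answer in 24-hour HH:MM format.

20:00

1 November 2018 is a Thursday, so the first Friday is November 2.
1 March 2019 is a Friday, so the first Sunday is March 3 and the fourth is March 24.
29 March 2019 does not fall between 2 November 2018 and 24 March 2019, so daylight saving is not in effect and Keseph is at UTC−08:00.
07:00 Keseph + 8h = 15:00 UTC.
1 October 2018 is a Monday, so the first Friday is October 5 and the second is October 12.
1 March 2019 is a Friday, so the first Sunday is March 3.
At the standard offset (UTC+05:00), 15:00 UTC + 5h = 20:00 Jorund Standard Time standard time.
The standard-time date in Jorund Standard Time, 29 March 2019, is outside the daylight-saving period (12 October 2018 – 3 March 2019), so Jorund Standard Time is on standard time, UTC+05:00.
15:00 UTC + 5h = 20:00 Jorund Standard Time.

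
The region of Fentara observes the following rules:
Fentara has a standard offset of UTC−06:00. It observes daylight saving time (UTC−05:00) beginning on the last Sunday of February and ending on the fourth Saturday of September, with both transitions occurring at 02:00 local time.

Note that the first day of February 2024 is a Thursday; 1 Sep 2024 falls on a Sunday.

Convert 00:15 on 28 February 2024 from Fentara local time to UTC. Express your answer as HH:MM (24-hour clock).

1 February 2024 is a Thursday, so Sundays fall on 4, 11, 18, 25; the last is February 25.
1 September 2024 is a Sunday, so the first Saturday is September 7 and the fourth is September 28.
Daylight saving runs 25 February – 28 September; 28 February 2024 is inside that window, so Fentara is at UTC−05:00.
00:15 local + 5h = 05:15 UTC.

05:15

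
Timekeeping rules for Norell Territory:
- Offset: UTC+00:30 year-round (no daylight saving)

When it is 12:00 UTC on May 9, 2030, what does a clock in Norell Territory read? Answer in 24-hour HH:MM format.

Norell Territory has no daylight saving, so its offset is UTC+00:30 year-round.
12:00 UTC + 0h30m = 12:30 local.

12:30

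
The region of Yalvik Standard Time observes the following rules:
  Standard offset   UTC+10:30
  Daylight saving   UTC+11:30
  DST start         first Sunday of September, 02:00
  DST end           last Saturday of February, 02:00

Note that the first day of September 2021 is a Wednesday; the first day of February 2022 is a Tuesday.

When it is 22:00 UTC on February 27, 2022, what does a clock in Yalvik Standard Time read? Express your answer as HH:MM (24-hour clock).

1 September 2021 is a Wednesday, so the first Sunday is September 5.
1 February 2022 is a Tuesday, so Saturdays fall on 5, 12, 19, 26; the last is February 26.
At the standard offset (UTC+10:30), 22:00 UTC + 10h30m = 08:30 Yalvik Standard Time standard time (rolling into the next day, 28 February 2022).
Daylight saving runs 5 September 2021 – 26 February 2022; the standard-time date in Yalvik Standard Time, February 28, 2022, is outside that window, so Yalvik Standard Time is on standard time at UTC+10:30.
22:00 UTC + 10h30m = 08:30 local (rolling into the next day, 28 February 2022).

08:30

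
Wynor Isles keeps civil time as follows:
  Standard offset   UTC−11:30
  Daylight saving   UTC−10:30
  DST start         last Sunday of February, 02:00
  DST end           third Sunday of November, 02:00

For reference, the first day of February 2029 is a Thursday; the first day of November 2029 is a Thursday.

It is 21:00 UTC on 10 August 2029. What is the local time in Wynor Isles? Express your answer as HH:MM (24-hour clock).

1 February 2029 is a Thursday, so Sundays fall on 4, 11, 18, 25; the last is February 25.
1 November 2029 is a Thursday, so the first Sunday is November 4 and the third is November 18.
At the standard offset (UTC−11:30), 21:00 UTC − 11h30m = 09:30 Wynor Isles standard time.
Daylight saving runs 25 February – 18 November; the standard-time date in Wynor Isles, 10 August 2029, is inside that window, so Wynor Isles is at UTC−10:30.
21:00 UTC − 10h30m = 10:30 local.

10:30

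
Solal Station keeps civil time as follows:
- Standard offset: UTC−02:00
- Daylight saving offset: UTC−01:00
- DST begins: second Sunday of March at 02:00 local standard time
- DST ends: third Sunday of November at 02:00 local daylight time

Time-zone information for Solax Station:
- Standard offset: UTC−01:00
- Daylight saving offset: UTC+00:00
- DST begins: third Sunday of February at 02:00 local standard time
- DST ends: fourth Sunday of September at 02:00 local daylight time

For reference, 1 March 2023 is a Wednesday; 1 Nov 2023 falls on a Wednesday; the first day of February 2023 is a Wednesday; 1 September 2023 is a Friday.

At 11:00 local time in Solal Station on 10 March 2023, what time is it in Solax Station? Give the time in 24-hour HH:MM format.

13:00

1 March 2023 is a Wednesday, so the first Sunday is March 5 and the second is March 12.
1 November 2023 is a Wednesday, so the first Sunday is November 5 and the third is November 19.
10 March 2023 is outside the daylight-saving period (12 March – 19 November), so Solal Station is on standard time, UTC−02:00.
11:00 Solal Station + 2h = 13:00 UTC.
1 February 2023 is a Wednesday, so the first Sunday is February 5 and the third is February 19.
1 September 2023 is a Friday, so the first Sunday is September 3 and the fourth is September 24.
At the standard offset (UTC−01:00), 13:00 UTC − 1h = 12:00 Solax Station standard time.
The standard-time date in Solax Station, 10 March 2023, lies within the daylight-saving period (19 February – 24 September), so Solax Station is on daylight time, UTC+00:00.
13:00 UTC + 0h = 13:00 Solax Station.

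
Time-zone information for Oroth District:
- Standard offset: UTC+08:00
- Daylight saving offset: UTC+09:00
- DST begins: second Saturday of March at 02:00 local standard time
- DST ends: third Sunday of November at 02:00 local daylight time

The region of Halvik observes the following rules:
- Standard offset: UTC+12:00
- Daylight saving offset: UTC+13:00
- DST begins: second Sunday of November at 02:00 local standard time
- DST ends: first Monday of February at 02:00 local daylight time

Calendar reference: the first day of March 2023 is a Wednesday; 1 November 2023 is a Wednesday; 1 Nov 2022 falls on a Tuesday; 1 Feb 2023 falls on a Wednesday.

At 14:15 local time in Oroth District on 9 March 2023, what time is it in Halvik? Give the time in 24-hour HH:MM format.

1 March 2023 is a Wednesday, so the first Saturday is March 4 and the second is March 11.
1 November 2023 is a Wednesday, so the first Sunday is November 5 and the third is November 19.
9 March 2023 does not fall between 11 March and 19 November, so daylight saving is not in effect and Oroth District is at UTC+08:00.
14:15 Oroth District − 8h = 06:15 UTC.
1 November 2022 is a Tuesday, so the first Sunday is November 6 and the second is November 13.
1 February 2023 is a Wednesday, so the first Monday is February 6.
At the standard offset (UTC+12:00), 06:15 UTC + 12h = 18:15 Halvik standard time.
Daylight saving runs 13 November 2022 – 6 February 2023; the standard-time date in Halvik, 9 March 2023, is outside that window, so Halvik is on standard time at UTC+12:00.
06:15 UTC + 12h = 18:15 Halvik.

18:15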